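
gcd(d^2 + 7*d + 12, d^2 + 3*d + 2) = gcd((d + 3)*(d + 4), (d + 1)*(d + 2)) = 1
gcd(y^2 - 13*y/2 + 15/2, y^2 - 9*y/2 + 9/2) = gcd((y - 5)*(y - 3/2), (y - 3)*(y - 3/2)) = y - 3/2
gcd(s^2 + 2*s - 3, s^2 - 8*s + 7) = s - 1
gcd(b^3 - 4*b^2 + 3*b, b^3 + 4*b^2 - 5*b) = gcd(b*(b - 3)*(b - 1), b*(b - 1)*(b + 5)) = b^2 - b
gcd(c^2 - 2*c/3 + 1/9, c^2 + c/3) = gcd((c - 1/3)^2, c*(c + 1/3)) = 1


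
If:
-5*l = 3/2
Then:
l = -3/10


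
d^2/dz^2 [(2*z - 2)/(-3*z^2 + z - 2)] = 4*(-(z - 1)*(6*z - 1)^2 + (9*z - 4)*(3*z^2 - z + 2))/(3*z^2 - z + 2)^3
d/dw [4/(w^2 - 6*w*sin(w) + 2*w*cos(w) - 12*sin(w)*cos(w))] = 8*(w*sin(w) + 3*w*cos(w) - w + 3*sin(w) - cos(w) + 6*cos(2*w))/((w - 6*sin(w))^2*(w + 2*cos(w))^2)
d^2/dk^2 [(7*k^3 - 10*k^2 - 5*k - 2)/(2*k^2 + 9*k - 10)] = 2*(867*k^3 - 2514*k^2 + 1692*k - 1652)/(8*k^6 + 108*k^5 + 366*k^4 - 351*k^3 - 1830*k^2 + 2700*k - 1000)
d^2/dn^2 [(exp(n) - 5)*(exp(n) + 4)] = (4*exp(n) - 1)*exp(n)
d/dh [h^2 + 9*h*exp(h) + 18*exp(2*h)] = 9*h*exp(h) + 2*h + 36*exp(2*h) + 9*exp(h)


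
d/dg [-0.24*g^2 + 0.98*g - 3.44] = 0.98 - 0.48*g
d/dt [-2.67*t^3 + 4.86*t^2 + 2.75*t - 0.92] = -8.01*t^2 + 9.72*t + 2.75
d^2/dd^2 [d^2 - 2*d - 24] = 2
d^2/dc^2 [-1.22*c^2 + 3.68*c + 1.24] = -2.44000000000000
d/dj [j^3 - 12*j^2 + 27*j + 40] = 3*j^2 - 24*j + 27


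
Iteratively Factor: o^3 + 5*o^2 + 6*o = (o + 2)*(o^2 + 3*o) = (o + 2)*(o + 3)*(o)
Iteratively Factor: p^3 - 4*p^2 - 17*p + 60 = (p - 3)*(p^2 - p - 20) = (p - 5)*(p - 3)*(p + 4)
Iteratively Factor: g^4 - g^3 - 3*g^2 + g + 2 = (g - 1)*(g^3 - 3*g - 2) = (g - 1)*(g + 1)*(g^2 - g - 2) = (g - 2)*(g - 1)*(g + 1)*(g + 1)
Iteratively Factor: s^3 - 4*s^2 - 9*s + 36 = (s - 4)*(s^2 - 9) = (s - 4)*(s - 3)*(s + 3)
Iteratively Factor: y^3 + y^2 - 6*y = (y - 2)*(y^2 + 3*y) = y*(y - 2)*(y + 3)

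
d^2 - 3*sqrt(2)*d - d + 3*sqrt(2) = (d - 1)*(d - 3*sqrt(2))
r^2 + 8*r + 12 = (r + 2)*(r + 6)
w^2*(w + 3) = w^3 + 3*w^2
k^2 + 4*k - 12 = (k - 2)*(k + 6)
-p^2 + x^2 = (-p + x)*(p + x)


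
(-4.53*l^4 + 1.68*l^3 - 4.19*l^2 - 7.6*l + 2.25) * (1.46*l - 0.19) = -6.6138*l^5 + 3.3135*l^4 - 6.4366*l^3 - 10.2999*l^2 + 4.729*l - 0.4275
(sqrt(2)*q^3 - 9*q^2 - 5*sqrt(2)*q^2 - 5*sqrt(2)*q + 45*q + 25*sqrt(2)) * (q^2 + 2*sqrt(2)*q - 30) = sqrt(2)*q^5 - 5*sqrt(2)*q^4 - 5*q^4 - 53*sqrt(2)*q^3 + 25*q^3 + 250*q^2 + 265*sqrt(2)*q^2 - 1250*q + 150*sqrt(2)*q - 750*sqrt(2)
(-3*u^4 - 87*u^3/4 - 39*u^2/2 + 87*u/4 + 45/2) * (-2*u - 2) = 6*u^5 + 99*u^4/2 + 165*u^3/2 - 9*u^2/2 - 177*u/2 - 45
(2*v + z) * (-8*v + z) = -16*v^2 - 6*v*z + z^2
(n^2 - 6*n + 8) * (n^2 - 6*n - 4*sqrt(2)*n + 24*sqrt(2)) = n^4 - 12*n^3 - 4*sqrt(2)*n^3 + 44*n^2 + 48*sqrt(2)*n^2 - 176*sqrt(2)*n - 48*n + 192*sqrt(2)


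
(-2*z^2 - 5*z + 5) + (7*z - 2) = -2*z^2 + 2*z + 3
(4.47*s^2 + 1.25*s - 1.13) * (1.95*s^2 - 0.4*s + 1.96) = 8.7165*s^4 + 0.6495*s^3 + 6.0577*s^2 + 2.902*s - 2.2148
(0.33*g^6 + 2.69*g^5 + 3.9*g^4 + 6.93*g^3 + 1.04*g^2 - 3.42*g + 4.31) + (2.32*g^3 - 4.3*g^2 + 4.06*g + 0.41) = 0.33*g^6 + 2.69*g^5 + 3.9*g^4 + 9.25*g^3 - 3.26*g^2 + 0.64*g + 4.72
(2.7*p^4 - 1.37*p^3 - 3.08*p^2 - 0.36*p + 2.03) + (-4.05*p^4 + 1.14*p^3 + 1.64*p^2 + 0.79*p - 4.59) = -1.35*p^4 - 0.23*p^3 - 1.44*p^2 + 0.43*p - 2.56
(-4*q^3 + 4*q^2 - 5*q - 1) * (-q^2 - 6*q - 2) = 4*q^5 + 20*q^4 - 11*q^3 + 23*q^2 + 16*q + 2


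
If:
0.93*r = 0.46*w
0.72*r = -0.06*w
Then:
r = 0.00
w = 0.00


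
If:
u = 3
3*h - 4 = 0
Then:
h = 4/3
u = 3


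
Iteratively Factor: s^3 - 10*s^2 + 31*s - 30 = (s - 5)*(s^2 - 5*s + 6) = (s - 5)*(s - 3)*(s - 2)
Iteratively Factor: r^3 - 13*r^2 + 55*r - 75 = (r - 5)*(r^2 - 8*r + 15) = (r - 5)^2*(r - 3)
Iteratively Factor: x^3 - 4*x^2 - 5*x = (x + 1)*(x^2 - 5*x) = x*(x + 1)*(x - 5)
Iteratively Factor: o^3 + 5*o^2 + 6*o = (o + 2)*(o^2 + 3*o) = o*(o + 2)*(o + 3)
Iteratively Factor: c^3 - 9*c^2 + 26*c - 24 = (c - 4)*(c^2 - 5*c + 6) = (c - 4)*(c - 3)*(c - 2)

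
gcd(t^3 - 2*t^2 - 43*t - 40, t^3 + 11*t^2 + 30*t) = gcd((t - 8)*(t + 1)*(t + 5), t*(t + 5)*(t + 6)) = t + 5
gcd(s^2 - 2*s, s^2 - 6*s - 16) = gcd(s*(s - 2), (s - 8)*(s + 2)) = 1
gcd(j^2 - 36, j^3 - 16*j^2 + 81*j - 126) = j - 6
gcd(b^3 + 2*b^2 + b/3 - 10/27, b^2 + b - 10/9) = b + 5/3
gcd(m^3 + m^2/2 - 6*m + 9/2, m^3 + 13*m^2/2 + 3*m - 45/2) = m^2 + 3*m/2 - 9/2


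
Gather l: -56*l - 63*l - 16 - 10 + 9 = -119*l - 17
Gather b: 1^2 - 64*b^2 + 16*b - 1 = -64*b^2 + 16*b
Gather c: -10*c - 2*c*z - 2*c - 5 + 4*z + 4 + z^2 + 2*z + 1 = c*(-2*z - 12) + z^2 + 6*z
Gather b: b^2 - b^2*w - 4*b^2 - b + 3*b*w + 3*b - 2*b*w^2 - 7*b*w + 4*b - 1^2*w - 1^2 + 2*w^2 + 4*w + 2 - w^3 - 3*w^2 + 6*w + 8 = b^2*(-w - 3) + b*(-2*w^2 - 4*w + 6) - w^3 - w^2 + 9*w + 9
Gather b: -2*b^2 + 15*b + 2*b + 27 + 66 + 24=-2*b^2 + 17*b + 117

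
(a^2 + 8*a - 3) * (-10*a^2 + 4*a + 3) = -10*a^4 - 76*a^3 + 65*a^2 + 12*a - 9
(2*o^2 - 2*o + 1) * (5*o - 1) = 10*o^3 - 12*o^2 + 7*o - 1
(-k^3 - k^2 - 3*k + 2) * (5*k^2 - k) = -5*k^5 - 4*k^4 - 14*k^3 + 13*k^2 - 2*k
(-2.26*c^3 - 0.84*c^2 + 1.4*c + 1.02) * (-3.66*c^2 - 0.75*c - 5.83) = 8.2716*c^5 + 4.7694*c^4 + 8.6818*c^3 + 0.114*c^2 - 8.927*c - 5.9466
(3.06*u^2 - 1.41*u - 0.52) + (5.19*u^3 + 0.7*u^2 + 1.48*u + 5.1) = 5.19*u^3 + 3.76*u^2 + 0.0700000000000001*u + 4.58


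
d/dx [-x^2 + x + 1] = 1 - 2*x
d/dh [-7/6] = 0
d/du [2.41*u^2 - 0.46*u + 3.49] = 4.82*u - 0.46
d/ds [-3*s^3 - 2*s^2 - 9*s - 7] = -9*s^2 - 4*s - 9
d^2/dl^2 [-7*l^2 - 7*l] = -14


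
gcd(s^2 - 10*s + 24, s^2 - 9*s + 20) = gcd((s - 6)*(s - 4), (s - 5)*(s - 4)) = s - 4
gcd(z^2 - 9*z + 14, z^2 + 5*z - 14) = z - 2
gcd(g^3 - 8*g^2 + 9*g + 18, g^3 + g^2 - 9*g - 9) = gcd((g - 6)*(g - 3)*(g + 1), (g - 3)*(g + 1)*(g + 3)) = g^2 - 2*g - 3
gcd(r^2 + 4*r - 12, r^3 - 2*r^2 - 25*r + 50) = r - 2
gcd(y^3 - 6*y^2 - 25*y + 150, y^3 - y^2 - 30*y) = y^2 - y - 30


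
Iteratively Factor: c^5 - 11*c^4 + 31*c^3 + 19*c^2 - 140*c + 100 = (c - 1)*(c^4 - 10*c^3 + 21*c^2 + 40*c - 100) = (c - 5)*(c - 1)*(c^3 - 5*c^2 - 4*c + 20) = (c - 5)^2*(c - 1)*(c^2 - 4) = (c - 5)^2*(c - 1)*(c + 2)*(c - 2)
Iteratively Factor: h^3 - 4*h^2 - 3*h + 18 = (h - 3)*(h^2 - h - 6) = (h - 3)*(h + 2)*(h - 3)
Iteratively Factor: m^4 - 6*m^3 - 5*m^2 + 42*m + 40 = (m - 5)*(m^3 - m^2 - 10*m - 8) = (m - 5)*(m + 2)*(m^2 - 3*m - 4) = (m - 5)*(m - 4)*(m + 2)*(m + 1)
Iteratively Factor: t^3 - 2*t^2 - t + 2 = (t - 2)*(t^2 - 1) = (t - 2)*(t + 1)*(t - 1)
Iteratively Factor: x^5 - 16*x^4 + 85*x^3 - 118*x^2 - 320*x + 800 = (x - 4)*(x^4 - 12*x^3 + 37*x^2 + 30*x - 200) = (x - 5)*(x - 4)*(x^3 - 7*x^2 + 2*x + 40) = (x - 5)^2*(x - 4)*(x^2 - 2*x - 8) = (x - 5)^2*(x - 4)*(x + 2)*(x - 4)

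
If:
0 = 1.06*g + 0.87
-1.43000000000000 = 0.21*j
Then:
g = -0.82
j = -6.81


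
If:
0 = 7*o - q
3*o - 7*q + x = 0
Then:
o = x/46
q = 7*x/46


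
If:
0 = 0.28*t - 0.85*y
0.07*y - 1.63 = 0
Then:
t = 70.69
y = 23.29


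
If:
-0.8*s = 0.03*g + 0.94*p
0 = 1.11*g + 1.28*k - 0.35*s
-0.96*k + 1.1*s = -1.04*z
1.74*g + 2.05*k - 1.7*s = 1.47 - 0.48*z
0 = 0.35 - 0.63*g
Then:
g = 0.56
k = -0.79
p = 0.93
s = -1.12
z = 0.45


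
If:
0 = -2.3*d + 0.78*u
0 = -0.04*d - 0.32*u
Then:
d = 0.00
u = 0.00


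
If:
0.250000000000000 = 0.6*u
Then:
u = 0.42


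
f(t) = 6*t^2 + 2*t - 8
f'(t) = 12*t + 2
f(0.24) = -7.17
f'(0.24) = 4.88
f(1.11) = 1.61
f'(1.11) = 15.32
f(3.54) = 74.27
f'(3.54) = 44.48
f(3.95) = 93.52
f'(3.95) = 49.40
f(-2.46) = 23.39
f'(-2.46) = -27.52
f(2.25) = 26.88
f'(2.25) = 29.00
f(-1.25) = -1.12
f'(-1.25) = -13.00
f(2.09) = 22.39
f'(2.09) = 27.08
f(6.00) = 220.00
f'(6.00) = 74.00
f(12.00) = 880.00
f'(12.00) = 146.00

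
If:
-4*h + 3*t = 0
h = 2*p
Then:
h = 3*t/4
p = 3*t/8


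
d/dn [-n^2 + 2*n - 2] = 2 - 2*n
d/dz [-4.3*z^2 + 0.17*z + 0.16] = 0.17 - 8.6*z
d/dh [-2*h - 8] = -2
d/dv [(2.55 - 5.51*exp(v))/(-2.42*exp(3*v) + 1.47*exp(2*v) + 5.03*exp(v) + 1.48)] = (-26.6684*exp(3*v) + 26.6127*exp(2*v) - 7.497*exp(v) - 20.9813)*exp(v)/(5.8564*exp(6*v) - 7.1148*exp(5*v) - 22.1843*exp(4*v) + 7.625*exp(3*v) + 29.6521*exp(2*v) + 14.8888*exp(v) + 2.1904)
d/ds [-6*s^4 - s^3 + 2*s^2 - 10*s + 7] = -24*s^3 - 3*s^2 + 4*s - 10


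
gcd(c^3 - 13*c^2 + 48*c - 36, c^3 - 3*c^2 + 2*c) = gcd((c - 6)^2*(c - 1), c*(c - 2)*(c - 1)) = c - 1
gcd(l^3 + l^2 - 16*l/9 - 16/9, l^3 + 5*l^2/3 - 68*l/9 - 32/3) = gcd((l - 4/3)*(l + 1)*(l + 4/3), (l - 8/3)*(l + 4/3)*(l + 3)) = l + 4/3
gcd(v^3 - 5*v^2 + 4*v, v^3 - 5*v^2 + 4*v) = v^3 - 5*v^2 + 4*v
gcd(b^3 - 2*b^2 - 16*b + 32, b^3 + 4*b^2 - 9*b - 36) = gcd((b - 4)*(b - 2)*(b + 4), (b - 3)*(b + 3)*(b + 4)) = b + 4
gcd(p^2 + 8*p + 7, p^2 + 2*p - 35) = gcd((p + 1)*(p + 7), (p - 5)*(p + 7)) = p + 7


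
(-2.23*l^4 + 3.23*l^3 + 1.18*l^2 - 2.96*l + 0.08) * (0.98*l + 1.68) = -2.1854*l^5 - 0.581*l^4 + 6.5828*l^3 - 0.9184*l^2 - 4.8944*l + 0.1344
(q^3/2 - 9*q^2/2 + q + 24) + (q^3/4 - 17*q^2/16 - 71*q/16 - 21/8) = 3*q^3/4 - 89*q^2/16 - 55*q/16 + 171/8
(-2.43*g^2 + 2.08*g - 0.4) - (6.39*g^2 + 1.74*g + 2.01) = -8.82*g^2 + 0.34*g - 2.41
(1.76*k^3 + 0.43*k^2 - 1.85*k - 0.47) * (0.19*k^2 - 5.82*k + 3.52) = 0.3344*k^5 - 10.1615*k^4 + 3.3411*k^3 + 12.1913*k^2 - 3.7766*k - 1.6544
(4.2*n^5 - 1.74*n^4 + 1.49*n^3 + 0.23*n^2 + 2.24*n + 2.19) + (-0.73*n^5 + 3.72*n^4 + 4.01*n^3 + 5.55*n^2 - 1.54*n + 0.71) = 3.47*n^5 + 1.98*n^4 + 5.5*n^3 + 5.78*n^2 + 0.7*n + 2.9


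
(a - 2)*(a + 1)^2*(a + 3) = a^4 + 3*a^3 - 3*a^2 - 11*a - 6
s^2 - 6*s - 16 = (s - 8)*(s + 2)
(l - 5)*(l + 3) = l^2 - 2*l - 15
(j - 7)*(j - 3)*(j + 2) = j^3 - 8*j^2 + j + 42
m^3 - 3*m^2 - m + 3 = (m - 3)*(m - 1)*(m + 1)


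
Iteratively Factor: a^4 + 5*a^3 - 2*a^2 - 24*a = (a + 4)*(a^3 + a^2 - 6*a) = (a + 3)*(a + 4)*(a^2 - 2*a) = (a - 2)*(a + 3)*(a + 4)*(a)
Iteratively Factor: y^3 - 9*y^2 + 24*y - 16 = (y - 4)*(y^2 - 5*y + 4) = (y - 4)*(y - 1)*(y - 4)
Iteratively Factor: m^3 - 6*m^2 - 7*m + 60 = (m + 3)*(m^2 - 9*m + 20) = (m - 5)*(m + 3)*(m - 4)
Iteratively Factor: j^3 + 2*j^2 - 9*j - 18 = (j + 2)*(j^2 - 9) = (j + 2)*(j + 3)*(j - 3)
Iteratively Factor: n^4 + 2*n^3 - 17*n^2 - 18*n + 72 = (n - 3)*(n^3 + 5*n^2 - 2*n - 24) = (n - 3)*(n + 4)*(n^2 + n - 6) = (n - 3)*(n + 3)*(n + 4)*(n - 2)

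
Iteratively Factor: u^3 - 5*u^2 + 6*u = (u)*(u^2 - 5*u + 6) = u*(u - 3)*(u - 2)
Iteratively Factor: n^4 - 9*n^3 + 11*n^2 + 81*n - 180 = (n - 5)*(n^3 - 4*n^2 - 9*n + 36) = (n - 5)*(n - 4)*(n^2 - 9) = (n - 5)*(n - 4)*(n + 3)*(n - 3)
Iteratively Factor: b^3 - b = (b - 1)*(b^2 + b) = b*(b - 1)*(b + 1)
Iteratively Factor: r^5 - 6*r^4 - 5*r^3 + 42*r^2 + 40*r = (r)*(r^4 - 6*r^3 - 5*r^2 + 42*r + 40) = r*(r - 5)*(r^3 - r^2 - 10*r - 8) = r*(r - 5)*(r - 4)*(r^2 + 3*r + 2) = r*(r - 5)*(r - 4)*(r + 2)*(r + 1)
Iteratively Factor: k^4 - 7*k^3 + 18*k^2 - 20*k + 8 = (k - 2)*(k^3 - 5*k^2 + 8*k - 4) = (k - 2)^2*(k^2 - 3*k + 2) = (k - 2)^2*(k - 1)*(k - 2)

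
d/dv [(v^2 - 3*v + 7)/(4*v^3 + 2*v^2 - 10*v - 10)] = (-v^4 + 6*v^3 - 22*v^2 - 12*v + 25)/(4*v^6 + 4*v^5 - 19*v^4 - 30*v^3 + 15*v^2 + 50*v + 25)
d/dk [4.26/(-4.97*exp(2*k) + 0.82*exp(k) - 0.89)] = (42.3444*exp(k) - 3.4932)*exp(k)/(4.97*exp(2*k) - 0.82*exp(k) + 0.89)^2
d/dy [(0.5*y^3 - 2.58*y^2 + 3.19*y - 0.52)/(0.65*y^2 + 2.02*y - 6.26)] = (0.325*y^4 + 2.02*y^3 - 16.6751*y^2 + 32.9776*y - 18.919)/(0.4225*y^4 + 2.626*y^3 - 4.0576*y^2 - 25.2904*y + 39.1876)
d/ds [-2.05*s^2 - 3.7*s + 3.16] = -4.1*s - 3.7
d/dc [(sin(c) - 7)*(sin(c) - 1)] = 2*(sin(c) - 4)*cos(c)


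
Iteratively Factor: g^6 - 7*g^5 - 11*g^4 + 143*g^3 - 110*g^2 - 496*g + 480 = (g - 3)*(g^5 - 4*g^4 - 23*g^3 + 74*g^2 + 112*g - 160) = (g - 3)*(g + 2)*(g^4 - 6*g^3 - 11*g^2 + 96*g - 80) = (g - 5)*(g - 3)*(g + 2)*(g^3 - g^2 - 16*g + 16) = (g - 5)*(g - 3)*(g + 2)*(g + 4)*(g^2 - 5*g + 4) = (g - 5)*(g - 4)*(g - 3)*(g + 2)*(g + 4)*(g - 1)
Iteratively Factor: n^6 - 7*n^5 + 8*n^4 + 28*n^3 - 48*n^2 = (n)*(n^5 - 7*n^4 + 8*n^3 + 28*n^2 - 48*n) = n*(n - 3)*(n^4 - 4*n^3 - 4*n^2 + 16*n) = n*(n - 3)*(n + 2)*(n^3 - 6*n^2 + 8*n) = n*(n - 4)*(n - 3)*(n + 2)*(n^2 - 2*n) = n*(n - 4)*(n - 3)*(n - 2)*(n + 2)*(n)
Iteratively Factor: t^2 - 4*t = (t)*(t - 4)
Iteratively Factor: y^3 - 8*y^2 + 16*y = (y - 4)*(y^2 - 4*y) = y*(y - 4)*(y - 4)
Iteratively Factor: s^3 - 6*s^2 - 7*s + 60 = (s + 3)*(s^2 - 9*s + 20) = (s - 5)*(s + 3)*(s - 4)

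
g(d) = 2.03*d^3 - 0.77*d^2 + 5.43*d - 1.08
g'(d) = 6.09*d^2 - 1.54*d + 5.43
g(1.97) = 22.15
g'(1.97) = 26.03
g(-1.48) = -17.38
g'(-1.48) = 21.05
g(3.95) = 133.46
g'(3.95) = 94.37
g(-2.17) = -37.23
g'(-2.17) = 37.45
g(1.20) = 7.84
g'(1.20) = 12.35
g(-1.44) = -16.56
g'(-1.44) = 20.28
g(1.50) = 12.18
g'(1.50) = 16.82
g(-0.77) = -6.64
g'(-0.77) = 10.23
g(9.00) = 1465.29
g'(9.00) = 484.86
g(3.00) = 63.09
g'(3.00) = 55.62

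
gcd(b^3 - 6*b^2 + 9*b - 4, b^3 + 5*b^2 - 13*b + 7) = b^2 - 2*b + 1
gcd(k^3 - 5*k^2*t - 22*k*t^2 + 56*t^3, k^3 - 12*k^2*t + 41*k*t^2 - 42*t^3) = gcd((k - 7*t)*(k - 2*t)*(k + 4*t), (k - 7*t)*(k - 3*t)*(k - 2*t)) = k^2 - 9*k*t + 14*t^2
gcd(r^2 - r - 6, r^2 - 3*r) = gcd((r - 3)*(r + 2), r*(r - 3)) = r - 3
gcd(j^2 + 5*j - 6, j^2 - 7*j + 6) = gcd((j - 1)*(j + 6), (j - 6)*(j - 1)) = j - 1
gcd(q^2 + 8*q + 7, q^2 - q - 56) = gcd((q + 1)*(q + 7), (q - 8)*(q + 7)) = q + 7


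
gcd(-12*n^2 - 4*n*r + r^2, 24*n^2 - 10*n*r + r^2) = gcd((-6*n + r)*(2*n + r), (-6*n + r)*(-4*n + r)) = -6*n + r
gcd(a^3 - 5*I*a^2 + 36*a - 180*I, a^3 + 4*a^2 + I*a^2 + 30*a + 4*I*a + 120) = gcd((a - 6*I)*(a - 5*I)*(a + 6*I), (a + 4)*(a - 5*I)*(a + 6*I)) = a^2 + I*a + 30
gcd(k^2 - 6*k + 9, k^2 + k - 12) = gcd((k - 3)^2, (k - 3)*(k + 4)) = k - 3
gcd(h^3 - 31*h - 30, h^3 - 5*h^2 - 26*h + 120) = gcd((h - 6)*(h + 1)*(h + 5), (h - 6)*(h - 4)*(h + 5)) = h^2 - h - 30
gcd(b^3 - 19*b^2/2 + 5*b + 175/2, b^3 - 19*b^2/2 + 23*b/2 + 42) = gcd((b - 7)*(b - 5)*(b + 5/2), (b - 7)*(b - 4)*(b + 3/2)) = b - 7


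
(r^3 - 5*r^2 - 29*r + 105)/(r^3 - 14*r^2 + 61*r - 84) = (r + 5)/(r - 4)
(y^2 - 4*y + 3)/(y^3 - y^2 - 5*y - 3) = (y - 1)/(y^2 + 2*y + 1)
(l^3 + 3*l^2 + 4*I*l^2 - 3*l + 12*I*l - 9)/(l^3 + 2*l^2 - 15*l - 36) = (l^2 + 4*I*l - 3)/(l^2 - l - 12)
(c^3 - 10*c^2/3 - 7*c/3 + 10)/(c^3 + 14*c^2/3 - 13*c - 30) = (c - 2)/(c + 6)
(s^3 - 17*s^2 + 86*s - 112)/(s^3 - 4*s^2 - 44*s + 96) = (s - 7)/(s + 6)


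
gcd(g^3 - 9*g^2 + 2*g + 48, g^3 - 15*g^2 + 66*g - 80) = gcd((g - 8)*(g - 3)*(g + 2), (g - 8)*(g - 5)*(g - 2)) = g - 8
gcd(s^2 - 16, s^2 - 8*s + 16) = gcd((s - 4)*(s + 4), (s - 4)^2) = s - 4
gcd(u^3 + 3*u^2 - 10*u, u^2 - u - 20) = 1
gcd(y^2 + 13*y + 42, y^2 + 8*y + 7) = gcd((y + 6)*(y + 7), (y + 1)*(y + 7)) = y + 7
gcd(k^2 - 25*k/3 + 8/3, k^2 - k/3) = k - 1/3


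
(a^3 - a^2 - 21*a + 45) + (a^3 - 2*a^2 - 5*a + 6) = 2*a^3 - 3*a^2 - 26*a + 51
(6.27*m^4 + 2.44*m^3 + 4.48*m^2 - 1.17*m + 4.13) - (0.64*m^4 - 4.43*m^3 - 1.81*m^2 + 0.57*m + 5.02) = 5.63*m^4 + 6.87*m^3 + 6.29*m^2 - 1.74*m - 0.89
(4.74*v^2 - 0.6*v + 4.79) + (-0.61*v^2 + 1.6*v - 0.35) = 4.13*v^2 + 1.0*v + 4.44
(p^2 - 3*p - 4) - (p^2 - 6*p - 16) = 3*p + 12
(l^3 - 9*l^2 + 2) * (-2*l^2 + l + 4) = -2*l^5 + 19*l^4 - 5*l^3 - 40*l^2 + 2*l + 8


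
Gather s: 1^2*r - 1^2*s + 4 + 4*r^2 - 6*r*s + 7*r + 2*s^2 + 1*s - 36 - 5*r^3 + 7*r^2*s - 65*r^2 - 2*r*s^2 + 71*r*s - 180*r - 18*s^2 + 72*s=-5*r^3 - 61*r^2 - 172*r + s^2*(-2*r - 16) + s*(7*r^2 + 65*r + 72) - 32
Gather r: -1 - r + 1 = -r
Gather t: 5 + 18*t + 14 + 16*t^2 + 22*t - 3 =16*t^2 + 40*t + 16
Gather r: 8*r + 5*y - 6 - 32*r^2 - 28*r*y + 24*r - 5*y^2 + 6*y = -32*r^2 + r*(32 - 28*y) - 5*y^2 + 11*y - 6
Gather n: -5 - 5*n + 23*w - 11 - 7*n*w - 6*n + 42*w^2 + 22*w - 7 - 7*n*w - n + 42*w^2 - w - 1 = n*(-14*w - 12) + 84*w^2 + 44*w - 24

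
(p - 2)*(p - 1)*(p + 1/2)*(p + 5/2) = p^4 - 23*p^2/4 + 9*p/4 + 5/2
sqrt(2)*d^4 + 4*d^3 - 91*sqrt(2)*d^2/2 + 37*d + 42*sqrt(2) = (d - 7*sqrt(2)/2)*(d - sqrt(2))*(d + 6*sqrt(2))*(sqrt(2)*d + 1)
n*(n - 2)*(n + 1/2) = n^3 - 3*n^2/2 - n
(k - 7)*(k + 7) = k^2 - 49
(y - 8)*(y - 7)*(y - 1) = y^3 - 16*y^2 + 71*y - 56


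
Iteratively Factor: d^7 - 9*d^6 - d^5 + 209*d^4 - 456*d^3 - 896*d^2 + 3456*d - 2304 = (d - 4)*(d^6 - 5*d^5 - 21*d^4 + 125*d^3 + 44*d^2 - 720*d + 576) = (d - 4)*(d + 4)*(d^5 - 9*d^4 + 15*d^3 + 65*d^2 - 216*d + 144) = (d - 4)^2*(d + 4)*(d^4 - 5*d^3 - 5*d^2 + 45*d - 36) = (d - 4)^2*(d - 1)*(d + 4)*(d^3 - 4*d^2 - 9*d + 36) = (d - 4)^2*(d - 1)*(d + 3)*(d + 4)*(d^2 - 7*d + 12) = (d - 4)^3*(d - 1)*(d + 3)*(d + 4)*(d - 3)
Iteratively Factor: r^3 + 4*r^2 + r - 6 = (r - 1)*(r^2 + 5*r + 6) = (r - 1)*(r + 3)*(r + 2)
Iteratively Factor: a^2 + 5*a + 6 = (a + 3)*(a + 2)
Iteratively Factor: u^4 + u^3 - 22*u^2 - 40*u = (u)*(u^3 + u^2 - 22*u - 40) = u*(u - 5)*(u^2 + 6*u + 8) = u*(u - 5)*(u + 4)*(u + 2)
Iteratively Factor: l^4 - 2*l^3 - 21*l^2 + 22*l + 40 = (l + 4)*(l^3 - 6*l^2 + 3*l + 10) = (l + 1)*(l + 4)*(l^2 - 7*l + 10) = (l - 2)*(l + 1)*(l + 4)*(l - 5)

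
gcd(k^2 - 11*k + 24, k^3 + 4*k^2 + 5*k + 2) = 1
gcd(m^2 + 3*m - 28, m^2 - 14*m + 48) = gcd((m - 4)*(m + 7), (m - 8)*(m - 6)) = 1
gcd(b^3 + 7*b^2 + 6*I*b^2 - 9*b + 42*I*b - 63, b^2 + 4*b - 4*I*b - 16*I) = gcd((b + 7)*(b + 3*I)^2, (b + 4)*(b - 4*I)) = 1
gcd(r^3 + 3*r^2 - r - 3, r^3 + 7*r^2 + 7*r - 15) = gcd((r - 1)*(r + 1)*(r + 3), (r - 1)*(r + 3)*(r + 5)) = r^2 + 2*r - 3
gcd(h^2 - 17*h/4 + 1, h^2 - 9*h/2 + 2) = h - 4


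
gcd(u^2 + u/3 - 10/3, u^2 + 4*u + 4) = u + 2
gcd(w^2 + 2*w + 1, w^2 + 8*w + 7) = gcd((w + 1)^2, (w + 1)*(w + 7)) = w + 1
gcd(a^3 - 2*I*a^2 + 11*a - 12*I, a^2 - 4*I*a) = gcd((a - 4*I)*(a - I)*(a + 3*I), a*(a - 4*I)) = a - 4*I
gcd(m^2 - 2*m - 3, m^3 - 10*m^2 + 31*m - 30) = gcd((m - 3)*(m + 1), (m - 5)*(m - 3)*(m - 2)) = m - 3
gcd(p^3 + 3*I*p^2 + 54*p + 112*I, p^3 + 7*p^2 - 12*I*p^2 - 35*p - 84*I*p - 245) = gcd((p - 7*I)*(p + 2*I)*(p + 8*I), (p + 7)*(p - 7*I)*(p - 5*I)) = p - 7*I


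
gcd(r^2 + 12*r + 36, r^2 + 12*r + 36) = r^2 + 12*r + 36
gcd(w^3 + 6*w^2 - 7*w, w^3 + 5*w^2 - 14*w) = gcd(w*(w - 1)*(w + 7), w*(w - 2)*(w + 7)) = w^2 + 7*w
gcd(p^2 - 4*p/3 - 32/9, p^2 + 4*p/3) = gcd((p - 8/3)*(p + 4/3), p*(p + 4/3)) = p + 4/3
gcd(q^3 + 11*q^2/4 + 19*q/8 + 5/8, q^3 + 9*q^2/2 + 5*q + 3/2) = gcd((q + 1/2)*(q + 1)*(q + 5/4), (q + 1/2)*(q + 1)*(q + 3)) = q^2 + 3*q/2 + 1/2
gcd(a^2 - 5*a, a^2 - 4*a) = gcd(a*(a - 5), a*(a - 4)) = a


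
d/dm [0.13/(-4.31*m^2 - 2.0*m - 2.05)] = (1.1206*m + 0.26)/(4.31*m^2 + 2.0*m + 2.05)^2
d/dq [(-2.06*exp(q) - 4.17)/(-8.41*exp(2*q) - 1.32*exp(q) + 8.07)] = (-(2.06*exp(q) + 4.17)*(16.82*exp(q) + 1.32) + 17.3246*exp(2*q) + 2.7192*exp(q) - 16.6242)*exp(q)/(8.41*exp(2*q) + 1.32*exp(q) - 8.07)^2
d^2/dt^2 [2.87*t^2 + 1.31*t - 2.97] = 5.74000000000000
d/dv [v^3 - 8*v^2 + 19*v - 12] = 3*v^2 - 16*v + 19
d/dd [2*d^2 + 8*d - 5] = 4*d + 8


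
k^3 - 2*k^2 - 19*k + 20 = (k - 5)*(k - 1)*(k + 4)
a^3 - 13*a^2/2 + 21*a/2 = a*(a - 7/2)*(a - 3)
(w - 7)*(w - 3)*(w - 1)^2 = w^4 - 12*w^3 + 42*w^2 - 52*w + 21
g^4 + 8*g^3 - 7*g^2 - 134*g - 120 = (g - 4)*(g + 1)*(g + 5)*(g + 6)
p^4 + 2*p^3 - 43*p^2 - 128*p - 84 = (p - 7)*(p + 1)*(p + 2)*(p + 6)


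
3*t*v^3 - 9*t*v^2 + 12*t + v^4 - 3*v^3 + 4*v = (3*t + v)*(v - 2)^2*(v + 1)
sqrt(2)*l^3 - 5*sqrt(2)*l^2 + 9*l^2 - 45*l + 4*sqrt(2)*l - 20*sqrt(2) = (l - 5)*(l + 4*sqrt(2))*(sqrt(2)*l + 1)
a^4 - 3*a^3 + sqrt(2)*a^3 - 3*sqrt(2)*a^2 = a^2*(a - 3)*(a + sqrt(2))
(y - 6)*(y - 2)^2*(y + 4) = y^4 - 6*y^3 - 12*y^2 + 88*y - 96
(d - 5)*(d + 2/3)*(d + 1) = d^3 - 10*d^2/3 - 23*d/3 - 10/3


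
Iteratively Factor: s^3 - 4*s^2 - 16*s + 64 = (s + 4)*(s^2 - 8*s + 16) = (s - 4)*(s + 4)*(s - 4)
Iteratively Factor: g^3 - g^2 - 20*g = (g - 5)*(g^2 + 4*g) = (g - 5)*(g + 4)*(g)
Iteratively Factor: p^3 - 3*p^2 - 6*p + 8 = (p + 2)*(p^2 - 5*p + 4) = (p - 1)*(p + 2)*(p - 4)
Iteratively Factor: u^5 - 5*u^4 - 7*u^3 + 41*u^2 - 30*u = (u)*(u^4 - 5*u^3 - 7*u^2 + 41*u - 30) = u*(u - 5)*(u^3 - 7*u + 6) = u*(u - 5)*(u - 1)*(u^2 + u - 6) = u*(u - 5)*(u - 2)*(u - 1)*(u + 3)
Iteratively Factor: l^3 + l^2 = (l)*(l^2 + l) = l*(l + 1)*(l)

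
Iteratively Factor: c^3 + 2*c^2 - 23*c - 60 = (c - 5)*(c^2 + 7*c + 12) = (c - 5)*(c + 3)*(c + 4)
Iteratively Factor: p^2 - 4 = (p + 2)*(p - 2)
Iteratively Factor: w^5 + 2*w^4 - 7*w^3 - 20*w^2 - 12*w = (w - 3)*(w^4 + 5*w^3 + 8*w^2 + 4*w) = (w - 3)*(w + 1)*(w^3 + 4*w^2 + 4*w) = w*(w - 3)*(w + 1)*(w^2 + 4*w + 4) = w*(w - 3)*(w + 1)*(w + 2)*(w + 2)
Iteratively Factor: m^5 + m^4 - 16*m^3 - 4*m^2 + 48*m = (m + 2)*(m^4 - m^3 - 14*m^2 + 24*m) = m*(m + 2)*(m^3 - m^2 - 14*m + 24) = m*(m - 3)*(m + 2)*(m^2 + 2*m - 8) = m*(m - 3)*(m - 2)*(m + 2)*(m + 4)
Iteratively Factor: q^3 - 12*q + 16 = (q - 2)*(q^2 + 2*q - 8) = (q - 2)^2*(q + 4)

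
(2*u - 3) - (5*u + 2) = -3*u - 5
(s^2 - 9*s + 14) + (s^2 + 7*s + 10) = 2*s^2 - 2*s + 24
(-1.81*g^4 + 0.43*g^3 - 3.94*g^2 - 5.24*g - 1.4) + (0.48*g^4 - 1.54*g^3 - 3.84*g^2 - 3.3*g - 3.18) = -1.33*g^4 - 1.11*g^3 - 7.78*g^2 - 8.54*g - 4.58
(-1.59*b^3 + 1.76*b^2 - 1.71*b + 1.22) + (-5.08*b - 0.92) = -1.59*b^3 + 1.76*b^2 - 6.79*b + 0.3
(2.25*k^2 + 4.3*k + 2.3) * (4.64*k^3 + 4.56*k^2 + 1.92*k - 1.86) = 10.44*k^5 + 30.212*k^4 + 34.6*k^3 + 14.559*k^2 - 3.582*k - 4.278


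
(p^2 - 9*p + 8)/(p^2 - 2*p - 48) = (p - 1)/(p + 6)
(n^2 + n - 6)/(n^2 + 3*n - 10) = (n + 3)/(n + 5)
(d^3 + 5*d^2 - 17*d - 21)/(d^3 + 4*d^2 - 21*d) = (d + 1)/d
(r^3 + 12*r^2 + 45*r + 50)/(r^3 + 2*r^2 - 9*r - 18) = (r^2 + 10*r + 25)/(r^2 - 9)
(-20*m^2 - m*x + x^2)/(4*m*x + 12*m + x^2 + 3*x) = (-5*m + x)/(x + 3)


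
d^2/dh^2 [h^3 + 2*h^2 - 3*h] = 6*h + 4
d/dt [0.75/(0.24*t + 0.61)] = -0.18/(0.24*t + 0.61)^2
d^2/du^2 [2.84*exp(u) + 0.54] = 2.84*exp(u)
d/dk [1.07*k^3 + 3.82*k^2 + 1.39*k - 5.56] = 3.21*k^2 + 7.64*k + 1.39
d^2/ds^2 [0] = 0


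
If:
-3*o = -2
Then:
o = 2/3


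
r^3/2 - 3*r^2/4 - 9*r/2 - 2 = (r/2 + 1)*(r - 4)*(r + 1/2)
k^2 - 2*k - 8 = (k - 4)*(k + 2)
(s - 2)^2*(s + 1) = s^3 - 3*s^2 + 4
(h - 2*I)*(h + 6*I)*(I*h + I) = I*h^3 - 4*h^2 + I*h^2 - 4*h + 12*I*h + 12*I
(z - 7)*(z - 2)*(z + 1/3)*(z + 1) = z^4 - 23*z^3/3 + 7*z^2/3 + 47*z/3 + 14/3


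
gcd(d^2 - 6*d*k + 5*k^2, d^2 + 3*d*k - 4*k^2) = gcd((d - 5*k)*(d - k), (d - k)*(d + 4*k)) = d - k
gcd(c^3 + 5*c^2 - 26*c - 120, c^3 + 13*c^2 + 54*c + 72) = c^2 + 10*c + 24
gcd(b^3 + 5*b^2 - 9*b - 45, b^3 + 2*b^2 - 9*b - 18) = b^2 - 9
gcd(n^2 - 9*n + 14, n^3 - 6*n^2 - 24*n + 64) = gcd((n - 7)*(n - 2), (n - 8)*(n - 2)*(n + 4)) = n - 2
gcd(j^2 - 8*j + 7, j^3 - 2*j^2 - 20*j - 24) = 1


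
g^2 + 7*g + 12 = (g + 3)*(g + 4)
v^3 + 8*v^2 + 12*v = v*(v + 2)*(v + 6)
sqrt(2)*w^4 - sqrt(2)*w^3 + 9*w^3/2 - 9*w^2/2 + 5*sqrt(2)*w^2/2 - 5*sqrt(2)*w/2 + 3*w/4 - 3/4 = (w - 1)*(w + sqrt(2)/2)*(w + 3*sqrt(2)/2)*(sqrt(2)*w + 1/2)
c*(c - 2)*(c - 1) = c^3 - 3*c^2 + 2*c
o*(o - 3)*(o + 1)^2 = o^4 - o^3 - 5*o^2 - 3*o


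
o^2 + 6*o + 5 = (o + 1)*(o + 5)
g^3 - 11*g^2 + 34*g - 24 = (g - 6)*(g - 4)*(g - 1)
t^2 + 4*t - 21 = (t - 3)*(t + 7)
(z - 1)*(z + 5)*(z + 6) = z^3 + 10*z^2 + 19*z - 30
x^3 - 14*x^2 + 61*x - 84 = (x - 7)*(x - 4)*(x - 3)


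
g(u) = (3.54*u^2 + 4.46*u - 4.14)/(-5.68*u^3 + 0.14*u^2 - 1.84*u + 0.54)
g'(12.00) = 0.01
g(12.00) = -0.06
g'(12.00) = 0.01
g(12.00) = -0.06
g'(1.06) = -0.02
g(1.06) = -0.57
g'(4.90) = 0.03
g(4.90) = -0.15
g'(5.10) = 0.03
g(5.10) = -0.15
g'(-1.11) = -1.31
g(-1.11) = -0.45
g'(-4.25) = 0.01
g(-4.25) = 0.09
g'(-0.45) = -7.36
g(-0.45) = -2.84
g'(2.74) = 0.11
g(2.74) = -0.29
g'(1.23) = 0.16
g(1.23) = -0.55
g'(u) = (7.08*u + 4.46)/(-5.68*u^3 + 0.14*u^2 - 1.84*u + 0.54) + (3.54*u^2 + 4.46*u - 4.14)*(17.04*u^2 - 0.28*u + 1.84)/(-5.68*u^3 + 0.14*u^2 - 1.84*u + 0.54)^2 = (20.1072*u^4 + 50.6656*u^3 - 77.6836*u^2 + 4.9824*u - 5.2092)/(32.2624*u^6 - 1.5904*u^5 + 20.922*u^4 - 6.6496*u^3 + 3.5368*u^2 - 1.9872*u + 0.2916)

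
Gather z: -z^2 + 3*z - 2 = -z^2 + 3*z - 2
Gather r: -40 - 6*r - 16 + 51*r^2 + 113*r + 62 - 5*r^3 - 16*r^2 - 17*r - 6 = -5*r^3 + 35*r^2 + 90*r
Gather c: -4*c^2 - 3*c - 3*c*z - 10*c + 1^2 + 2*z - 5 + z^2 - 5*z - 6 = -4*c^2 + c*(-3*z - 13) + z^2 - 3*z - 10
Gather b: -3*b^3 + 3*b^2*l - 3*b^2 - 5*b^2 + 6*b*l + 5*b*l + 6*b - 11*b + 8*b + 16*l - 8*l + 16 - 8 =-3*b^3 + b^2*(3*l - 8) + b*(11*l + 3) + 8*l + 8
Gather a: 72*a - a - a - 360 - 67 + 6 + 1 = 70*a - 420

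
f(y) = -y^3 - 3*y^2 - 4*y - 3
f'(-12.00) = -364.00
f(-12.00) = 1341.00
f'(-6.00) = -76.00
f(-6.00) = 129.00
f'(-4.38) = -35.27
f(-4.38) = 40.99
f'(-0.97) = -1.00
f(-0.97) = -1.03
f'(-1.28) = -1.24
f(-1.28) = -0.70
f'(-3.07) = -13.85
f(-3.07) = 9.94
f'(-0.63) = -1.41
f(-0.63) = -1.42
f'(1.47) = -19.30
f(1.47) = -18.54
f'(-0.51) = -1.72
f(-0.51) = -1.61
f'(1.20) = -15.52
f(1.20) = -13.85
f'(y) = -3*y^2 - 6*y - 4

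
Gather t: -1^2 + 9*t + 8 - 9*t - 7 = 0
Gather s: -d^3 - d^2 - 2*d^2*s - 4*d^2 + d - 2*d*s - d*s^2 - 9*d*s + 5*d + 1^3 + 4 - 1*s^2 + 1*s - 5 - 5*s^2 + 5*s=-d^3 - 5*d^2 + 6*d + s^2*(-d - 6) + s*(-2*d^2 - 11*d + 6)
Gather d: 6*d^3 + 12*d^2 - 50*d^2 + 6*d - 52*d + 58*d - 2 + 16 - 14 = 6*d^3 - 38*d^2 + 12*d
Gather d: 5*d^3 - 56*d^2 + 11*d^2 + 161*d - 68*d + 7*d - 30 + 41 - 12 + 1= 5*d^3 - 45*d^2 + 100*d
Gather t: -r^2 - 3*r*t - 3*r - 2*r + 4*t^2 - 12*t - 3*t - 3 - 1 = -r^2 - 5*r + 4*t^2 + t*(-3*r - 15) - 4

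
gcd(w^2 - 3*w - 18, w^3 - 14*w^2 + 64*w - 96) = w - 6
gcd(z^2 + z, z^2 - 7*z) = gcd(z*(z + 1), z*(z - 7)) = z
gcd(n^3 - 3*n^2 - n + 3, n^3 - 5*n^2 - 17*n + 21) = n - 1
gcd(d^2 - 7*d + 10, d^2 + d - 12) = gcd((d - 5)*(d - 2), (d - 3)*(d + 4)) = 1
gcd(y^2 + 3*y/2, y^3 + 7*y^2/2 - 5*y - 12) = y + 3/2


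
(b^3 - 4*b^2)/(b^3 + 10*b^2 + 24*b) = b*(b - 4)/(b^2 + 10*b + 24)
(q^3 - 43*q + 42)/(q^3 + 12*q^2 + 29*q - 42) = (q - 6)/(q + 6)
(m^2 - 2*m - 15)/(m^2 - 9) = (m - 5)/(m - 3)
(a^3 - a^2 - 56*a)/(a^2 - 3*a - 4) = a*(-a^2 + a + 56)/(-a^2 + 3*a + 4)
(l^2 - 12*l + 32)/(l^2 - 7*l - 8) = (l - 4)/(l + 1)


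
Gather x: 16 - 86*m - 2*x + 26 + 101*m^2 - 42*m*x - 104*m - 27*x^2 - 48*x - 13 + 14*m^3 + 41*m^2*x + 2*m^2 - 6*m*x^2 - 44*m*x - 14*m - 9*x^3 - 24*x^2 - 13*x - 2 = 14*m^3 + 103*m^2 - 204*m - 9*x^3 + x^2*(-6*m - 51) + x*(41*m^2 - 86*m - 63) + 27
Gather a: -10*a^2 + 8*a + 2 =-10*a^2 + 8*a + 2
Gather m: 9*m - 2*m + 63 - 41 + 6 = 7*m + 28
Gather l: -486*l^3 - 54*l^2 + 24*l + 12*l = -486*l^3 - 54*l^2 + 36*l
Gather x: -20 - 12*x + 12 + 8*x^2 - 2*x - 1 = 8*x^2 - 14*x - 9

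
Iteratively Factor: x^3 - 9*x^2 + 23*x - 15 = (x - 5)*(x^2 - 4*x + 3) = (x - 5)*(x - 3)*(x - 1)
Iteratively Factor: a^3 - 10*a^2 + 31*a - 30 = (a - 2)*(a^2 - 8*a + 15) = (a - 5)*(a - 2)*(a - 3)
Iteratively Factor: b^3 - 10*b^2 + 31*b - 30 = (b - 3)*(b^2 - 7*b + 10) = (b - 3)*(b - 2)*(b - 5)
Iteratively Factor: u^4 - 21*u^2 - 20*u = (u)*(u^3 - 21*u - 20) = u*(u - 5)*(u^2 + 5*u + 4) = u*(u - 5)*(u + 4)*(u + 1)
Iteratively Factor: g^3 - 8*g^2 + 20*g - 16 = (g - 2)*(g^2 - 6*g + 8) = (g - 4)*(g - 2)*(g - 2)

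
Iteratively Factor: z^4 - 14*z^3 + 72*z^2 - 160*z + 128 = (z - 2)*(z^3 - 12*z^2 + 48*z - 64) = (z - 4)*(z - 2)*(z^2 - 8*z + 16) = (z - 4)^2*(z - 2)*(z - 4)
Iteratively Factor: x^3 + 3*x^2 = (x)*(x^2 + 3*x) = x*(x + 3)*(x)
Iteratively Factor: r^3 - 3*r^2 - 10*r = (r + 2)*(r^2 - 5*r) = r*(r + 2)*(r - 5)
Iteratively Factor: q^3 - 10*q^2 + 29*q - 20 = (q - 1)*(q^2 - 9*q + 20) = (q - 5)*(q - 1)*(q - 4)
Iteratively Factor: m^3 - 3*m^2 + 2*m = (m - 2)*(m^2 - m) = (m - 2)*(m - 1)*(m)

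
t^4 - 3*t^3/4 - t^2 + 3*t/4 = t*(t - 1)*(t - 3/4)*(t + 1)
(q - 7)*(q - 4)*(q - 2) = q^3 - 13*q^2 + 50*q - 56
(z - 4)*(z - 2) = z^2 - 6*z + 8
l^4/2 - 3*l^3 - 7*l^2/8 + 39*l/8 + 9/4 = (l/2 + 1/2)*(l - 6)*(l - 3/2)*(l + 1/2)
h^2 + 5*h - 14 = (h - 2)*(h + 7)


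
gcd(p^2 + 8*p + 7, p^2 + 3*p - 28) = p + 7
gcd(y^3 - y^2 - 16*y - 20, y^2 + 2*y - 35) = y - 5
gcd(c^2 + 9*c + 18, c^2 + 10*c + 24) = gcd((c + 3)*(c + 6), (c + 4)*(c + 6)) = c + 6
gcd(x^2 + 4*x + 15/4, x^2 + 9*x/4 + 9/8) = x + 3/2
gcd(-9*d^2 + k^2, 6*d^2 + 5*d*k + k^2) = 3*d + k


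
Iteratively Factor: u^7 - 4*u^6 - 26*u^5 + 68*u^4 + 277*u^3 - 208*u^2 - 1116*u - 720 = (u + 2)*(u^6 - 6*u^5 - 14*u^4 + 96*u^3 + 85*u^2 - 378*u - 360) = (u + 2)*(u + 3)*(u^5 - 9*u^4 + 13*u^3 + 57*u^2 - 86*u - 120) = (u - 4)*(u + 2)*(u + 3)*(u^4 - 5*u^3 - 7*u^2 + 29*u + 30) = (u - 4)*(u - 3)*(u + 2)*(u + 3)*(u^3 - 2*u^2 - 13*u - 10) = (u - 5)*(u - 4)*(u - 3)*(u + 2)*(u + 3)*(u^2 + 3*u + 2) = (u - 5)*(u - 4)*(u - 3)*(u + 1)*(u + 2)*(u + 3)*(u + 2)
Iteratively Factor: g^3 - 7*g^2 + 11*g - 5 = (g - 1)*(g^2 - 6*g + 5) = (g - 1)^2*(g - 5)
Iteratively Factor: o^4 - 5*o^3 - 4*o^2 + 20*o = (o + 2)*(o^3 - 7*o^2 + 10*o) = (o - 5)*(o + 2)*(o^2 - 2*o) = o*(o - 5)*(o + 2)*(o - 2)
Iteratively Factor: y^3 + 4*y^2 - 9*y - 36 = (y + 4)*(y^2 - 9) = (y - 3)*(y + 4)*(y + 3)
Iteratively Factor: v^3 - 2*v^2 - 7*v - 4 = (v - 4)*(v^2 + 2*v + 1) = (v - 4)*(v + 1)*(v + 1)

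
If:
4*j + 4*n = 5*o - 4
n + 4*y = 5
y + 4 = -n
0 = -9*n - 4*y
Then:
No Solution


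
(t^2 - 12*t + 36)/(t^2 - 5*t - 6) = (t - 6)/(t + 1)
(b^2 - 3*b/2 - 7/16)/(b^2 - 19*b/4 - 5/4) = (b - 7/4)/(b - 5)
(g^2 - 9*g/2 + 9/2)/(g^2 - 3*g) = (g - 3/2)/g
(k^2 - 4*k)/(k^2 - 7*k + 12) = k/(k - 3)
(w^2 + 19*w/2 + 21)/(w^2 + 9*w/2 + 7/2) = (w + 6)/(w + 1)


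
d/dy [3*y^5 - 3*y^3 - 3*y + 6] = 15*y^4 - 9*y^2 - 3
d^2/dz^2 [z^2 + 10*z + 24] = 2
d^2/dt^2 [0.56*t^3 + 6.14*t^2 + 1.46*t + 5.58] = 3.36*t + 12.28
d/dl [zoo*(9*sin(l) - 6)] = zoo*cos(l)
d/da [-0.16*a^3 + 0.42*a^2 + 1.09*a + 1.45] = -0.48*a^2 + 0.84*a + 1.09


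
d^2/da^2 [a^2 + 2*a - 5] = 2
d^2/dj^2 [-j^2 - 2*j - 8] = -2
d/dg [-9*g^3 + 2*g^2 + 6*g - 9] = -27*g^2 + 4*g + 6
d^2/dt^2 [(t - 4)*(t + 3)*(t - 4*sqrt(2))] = 6*t - 8*sqrt(2) - 2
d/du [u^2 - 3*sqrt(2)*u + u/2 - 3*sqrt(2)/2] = 2*u - 3*sqrt(2) + 1/2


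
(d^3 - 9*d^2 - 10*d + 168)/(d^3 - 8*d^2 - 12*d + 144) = (d - 7)/(d - 6)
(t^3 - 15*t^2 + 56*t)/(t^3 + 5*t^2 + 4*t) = (t^2 - 15*t + 56)/(t^2 + 5*t + 4)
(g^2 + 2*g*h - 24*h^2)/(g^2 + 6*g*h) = (g - 4*h)/g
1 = 1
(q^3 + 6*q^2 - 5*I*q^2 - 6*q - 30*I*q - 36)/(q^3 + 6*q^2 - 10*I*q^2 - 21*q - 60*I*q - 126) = (q - 2*I)/(q - 7*I)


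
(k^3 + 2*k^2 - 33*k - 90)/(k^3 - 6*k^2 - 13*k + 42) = (k^2 - k - 30)/(k^2 - 9*k + 14)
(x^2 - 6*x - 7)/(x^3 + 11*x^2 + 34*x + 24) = (x - 7)/(x^2 + 10*x + 24)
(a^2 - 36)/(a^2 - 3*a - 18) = (a + 6)/(a + 3)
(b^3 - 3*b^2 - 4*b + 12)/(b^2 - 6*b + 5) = (b^3 - 3*b^2 - 4*b + 12)/(b^2 - 6*b + 5)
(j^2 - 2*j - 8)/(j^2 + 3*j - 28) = (j + 2)/(j + 7)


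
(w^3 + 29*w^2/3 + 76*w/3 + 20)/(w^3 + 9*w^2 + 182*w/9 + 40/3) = 3*(w + 2)/(3*w + 4)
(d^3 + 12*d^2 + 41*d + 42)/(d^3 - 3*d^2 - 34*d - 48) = (d + 7)/(d - 8)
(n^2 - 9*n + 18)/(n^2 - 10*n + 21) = (n - 6)/(n - 7)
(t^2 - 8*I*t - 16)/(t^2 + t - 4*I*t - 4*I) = (t - 4*I)/(t + 1)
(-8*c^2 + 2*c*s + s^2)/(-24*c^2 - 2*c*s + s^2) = (-2*c + s)/(-6*c + s)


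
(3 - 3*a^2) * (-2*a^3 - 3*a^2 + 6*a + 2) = 6*a^5 + 9*a^4 - 24*a^3 - 15*a^2 + 18*a + 6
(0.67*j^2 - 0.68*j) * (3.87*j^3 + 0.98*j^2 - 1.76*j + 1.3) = 2.5929*j^5 - 1.975*j^4 - 1.8456*j^3 + 2.0678*j^2 - 0.884*j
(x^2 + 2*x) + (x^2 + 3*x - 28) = 2*x^2 + 5*x - 28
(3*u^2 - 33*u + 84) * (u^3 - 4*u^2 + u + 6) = 3*u^5 - 45*u^4 + 219*u^3 - 351*u^2 - 114*u + 504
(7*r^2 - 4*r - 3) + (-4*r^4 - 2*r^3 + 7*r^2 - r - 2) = -4*r^4 - 2*r^3 + 14*r^2 - 5*r - 5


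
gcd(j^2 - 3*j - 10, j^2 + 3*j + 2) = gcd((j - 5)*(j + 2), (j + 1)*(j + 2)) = j + 2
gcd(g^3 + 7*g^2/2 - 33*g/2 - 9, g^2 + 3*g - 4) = 1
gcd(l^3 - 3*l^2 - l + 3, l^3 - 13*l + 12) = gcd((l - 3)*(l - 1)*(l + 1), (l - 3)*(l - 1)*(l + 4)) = l^2 - 4*l + 3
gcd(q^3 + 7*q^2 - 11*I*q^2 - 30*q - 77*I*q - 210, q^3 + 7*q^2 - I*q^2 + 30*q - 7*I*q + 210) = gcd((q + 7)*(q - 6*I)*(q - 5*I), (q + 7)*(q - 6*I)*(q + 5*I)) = q^2 + q*(7 - 6*I) - 42*I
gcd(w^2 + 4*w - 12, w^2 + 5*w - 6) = w + 6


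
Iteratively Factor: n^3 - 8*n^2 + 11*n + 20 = (n - 4)*(n^2 - 4*n - 5) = (n - 5)*(n - 4)*(n + 1)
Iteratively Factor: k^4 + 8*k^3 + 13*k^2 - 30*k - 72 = (k + 4)*(k^3 + 4*k^2 - 3*k - 18) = (k + 3)*(k + 4)*(k^2 + k - 6) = (k - 2)*(k + 3)*(k + 4)*(k + 3)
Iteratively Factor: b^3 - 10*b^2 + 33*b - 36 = (b - 4)*(b^2 - 6*b + 9) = (b - 4)*(b - 3)*(b - 3)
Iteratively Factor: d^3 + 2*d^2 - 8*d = (d + 4)*(d^2 - 2*d) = d*(d + 4)*(d - 2)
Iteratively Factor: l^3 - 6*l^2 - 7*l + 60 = (l - 5)*(l^2 - l - 12) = (l - 5)*(l + 3)*(l - 4)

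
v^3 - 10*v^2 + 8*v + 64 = (v - 8)*(v - 4)*(v + 2)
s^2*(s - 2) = s^3 - 2*s^2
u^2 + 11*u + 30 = (u + 5)*(u + 6)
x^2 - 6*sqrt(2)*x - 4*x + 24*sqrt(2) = (x - 4)*(x - 6*sqrt(2))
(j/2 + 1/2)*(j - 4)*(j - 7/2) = j^3/2 - 13*j^2/4 + 13*j/4 + 7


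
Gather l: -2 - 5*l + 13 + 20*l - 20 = 15*l - 9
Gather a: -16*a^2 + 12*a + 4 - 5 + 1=-16*a^2 + 12*a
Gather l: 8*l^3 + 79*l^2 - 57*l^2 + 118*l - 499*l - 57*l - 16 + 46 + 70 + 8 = 8*l^3 + 22*l^2 - 438*l + 108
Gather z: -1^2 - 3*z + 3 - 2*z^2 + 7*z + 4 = -2*z^2 + 4*z + 6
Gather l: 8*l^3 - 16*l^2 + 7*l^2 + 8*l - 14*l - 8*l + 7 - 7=8*l^3 - 9*l^2 - 14*l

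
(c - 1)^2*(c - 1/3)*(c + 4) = c^4 + 5*c^3/3 - 23*c^2/3 + 19*c/3 - 4/3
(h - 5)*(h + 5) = h^2 - 25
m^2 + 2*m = m*(m + 2)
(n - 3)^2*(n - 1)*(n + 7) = n^4 - 34*n^2 + 96*n - 63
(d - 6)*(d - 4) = d^2 - 10*d + 24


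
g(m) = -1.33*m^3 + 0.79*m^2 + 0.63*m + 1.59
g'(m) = -3.99*m^2 + 1.58*m + 0.63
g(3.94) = -65.01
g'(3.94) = -55.08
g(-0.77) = 2.18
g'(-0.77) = -2.95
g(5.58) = -201.37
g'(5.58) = -114.79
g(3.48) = -42.70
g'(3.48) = -42.19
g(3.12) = -29.15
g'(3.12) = -33.28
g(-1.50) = 6.91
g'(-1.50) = -10.72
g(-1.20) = 4.27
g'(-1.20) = -7.01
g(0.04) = 1.62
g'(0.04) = 0.69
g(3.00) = -25.32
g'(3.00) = -30.54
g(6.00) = -253.47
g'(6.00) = -133.53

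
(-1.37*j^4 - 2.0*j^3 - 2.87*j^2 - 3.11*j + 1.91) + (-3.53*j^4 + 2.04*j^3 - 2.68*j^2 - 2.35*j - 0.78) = -4.9*j^4 + 0.04*j^3 - 5.55*j^2 - 5.46*j + 1.13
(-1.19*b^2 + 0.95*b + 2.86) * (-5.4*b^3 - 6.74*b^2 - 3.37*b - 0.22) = 6.426*b^5 + 2.8906*b^4 - 17.8367*b^3 - 22.2161*b^2 - 9.8472*b - 0.6292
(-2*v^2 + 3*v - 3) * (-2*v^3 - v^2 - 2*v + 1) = 4*v^5 - 4*v^4 + 7*v^3 - 5*v^2 + 9*v - 3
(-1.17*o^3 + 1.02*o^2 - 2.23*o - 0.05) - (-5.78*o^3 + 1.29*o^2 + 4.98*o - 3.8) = 4.61*o^3 - 0.27*o^2 - 7.21*o + 3.75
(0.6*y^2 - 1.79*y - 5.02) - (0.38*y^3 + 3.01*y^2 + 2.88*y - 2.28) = -0.38*y^3 - 2.41*y^2 - 4.67*y - 2.74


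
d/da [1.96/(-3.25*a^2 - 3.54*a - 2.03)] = (12.74*a + 6.9384)/(3.25*a^2 + 3.54*a + 2.03)^2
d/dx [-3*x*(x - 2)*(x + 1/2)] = -9*x^2 + 9*x + 3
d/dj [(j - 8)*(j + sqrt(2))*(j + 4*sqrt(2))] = 3*j^2 - 16*j + 10*sqrt(2)*j - 40*sqrt(2) + 8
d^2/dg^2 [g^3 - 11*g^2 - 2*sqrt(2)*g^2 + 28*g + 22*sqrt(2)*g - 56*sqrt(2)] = 6*g - 22 - 4*sqrt(2)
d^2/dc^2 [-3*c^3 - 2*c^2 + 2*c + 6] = -18*c - 4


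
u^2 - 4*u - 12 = (u - 6)*(u + 2)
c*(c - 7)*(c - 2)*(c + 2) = c^4 - 7*c^3 - 4*c^2 + 28*c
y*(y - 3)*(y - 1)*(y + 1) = y^4 - 3*y^3 - y^2 + 3*y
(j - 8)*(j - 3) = j^2 - 11*j + 24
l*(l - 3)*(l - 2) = l^3 - 5*l^2 + 6*l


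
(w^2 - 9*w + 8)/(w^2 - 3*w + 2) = (w - 8)/(w - 2)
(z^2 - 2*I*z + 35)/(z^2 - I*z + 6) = (z^2 - 2*I*z + 35)/(z^2 - I*z + 6)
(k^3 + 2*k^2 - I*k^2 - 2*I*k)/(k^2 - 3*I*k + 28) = k*(k^2 + k*(2 - I) - 2*I)/(k^2 - 3*I*k + 28)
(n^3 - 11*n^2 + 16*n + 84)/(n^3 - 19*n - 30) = (n^2 - 13*n + 42)/(n^2 - 2*n - 15)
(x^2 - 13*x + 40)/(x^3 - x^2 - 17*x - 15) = (x - 8)/(x^2 + 4*x + 3)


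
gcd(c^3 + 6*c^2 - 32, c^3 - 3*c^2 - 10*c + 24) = c - 2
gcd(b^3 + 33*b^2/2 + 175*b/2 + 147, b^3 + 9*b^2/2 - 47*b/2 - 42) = b + 7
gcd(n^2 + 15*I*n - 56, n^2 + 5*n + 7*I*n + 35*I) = n + 7*I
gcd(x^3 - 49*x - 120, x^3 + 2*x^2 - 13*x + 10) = x + 5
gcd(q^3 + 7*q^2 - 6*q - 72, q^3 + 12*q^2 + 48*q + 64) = q + 4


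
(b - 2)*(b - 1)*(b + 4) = b^3 + b^2 - 10*b + 8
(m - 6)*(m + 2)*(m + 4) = m^3 - 28*m - 48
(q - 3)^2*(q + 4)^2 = q^4 + 2*q^3 - 23*q^2 - 24*q + 144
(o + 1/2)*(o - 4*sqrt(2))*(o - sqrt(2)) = o^3 - 5*sqrt(2)*o^2 + o^2/2 - 5*sqrt(2)*o/2 + 8*o + 4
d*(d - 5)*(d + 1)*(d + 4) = d^4 - 21*d^2 - 20*d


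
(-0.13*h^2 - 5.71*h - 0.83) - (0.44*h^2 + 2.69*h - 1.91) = -0.57*h^2 - 8.4*h + 1.08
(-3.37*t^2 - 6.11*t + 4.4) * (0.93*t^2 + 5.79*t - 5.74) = -3.1341*t^4 - 25.1946*t^3 - 11.9411*t^2 + 60.5474*t - 25.256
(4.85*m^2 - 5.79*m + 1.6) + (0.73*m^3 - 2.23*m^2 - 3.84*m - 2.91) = 0.73*m^3 + 2.62*m^2 - 9.63*m - 1.31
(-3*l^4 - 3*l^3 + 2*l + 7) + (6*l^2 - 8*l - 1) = -3*l^4 - 3*l^3 + 6*l^2 - 6*l + 6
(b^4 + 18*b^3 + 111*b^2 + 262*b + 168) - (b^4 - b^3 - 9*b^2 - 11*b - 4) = 19*b^3 + 120*b^2 + 273*b + 172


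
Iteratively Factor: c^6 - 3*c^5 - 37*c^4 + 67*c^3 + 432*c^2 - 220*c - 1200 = (c + 4)*(c^5 - 7*c^4 - 9*c^3 + 103*c^2 + 20*c - 300) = (c - 2)*(c + 4)*(c^4 - 5*c^3 - 19*c^2 + 65*c + 150) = (c - 5)*(c - 2)*(c + 4)*(c^3 - 19*c - 30) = (c - 5)^2*(c - 2)*(c + 4)*(c^2 + 5*c + 6) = (c - 5)^2*(c - 2)*(c + 3)*(c + 4)*(c + 2)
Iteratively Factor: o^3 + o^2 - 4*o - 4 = (o - 2)*(o^2 + 3*o + 2) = (o - 2)*(o + 2)*(o + 1)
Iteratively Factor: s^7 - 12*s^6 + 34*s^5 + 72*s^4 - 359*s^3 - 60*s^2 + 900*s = (s - 3)*(s^6 - 9*s^5 + 7*s^4 + 93*s^3 - 80*s^2 - 300*s) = (s - 5)*(s - 3)*(s^5 - 4*s^4 - 13*s^3 + 28*s^2 + 60*s) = (s - 5)*(s - 3)^2*(s^4 - s^3 - 16*s^2 - 20*s) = (s - 5)*(s - 3)^2*(s + 2)*(s^3 - 3*s^2 - 10*s) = (s - 5)*(s - 3)^2*(s + 2)^2*(s^2 - 5*s) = s*(s - 5)*(s - 3)^2*(s + 2)^2*(s - 5)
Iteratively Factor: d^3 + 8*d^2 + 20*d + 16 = (d + 2)*(d^2 + 6*d + 8) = (d + 2)^2*(d + 4)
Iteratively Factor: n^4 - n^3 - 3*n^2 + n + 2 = (n + 1)*(n^3 - 2*n^2 - n + 2) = (n - 1)*(n + 1)*(n^2 - n - 2) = (n - 2)*(n - 1)*(n + 1)*(n + 1)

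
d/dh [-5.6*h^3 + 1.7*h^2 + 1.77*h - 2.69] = -16.8*h^2 + 3.4*h + 1.77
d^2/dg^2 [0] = 0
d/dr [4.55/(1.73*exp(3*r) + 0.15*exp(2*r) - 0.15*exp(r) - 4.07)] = (-23.6145*exp(2*r) - 1.365*exp(r) + 0.6825)*exp(r)/(1.73*exp(3*r) + 0.15*exp(2*r) - 0.15*exp(r) - 4.07)^2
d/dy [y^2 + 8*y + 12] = 2*y + 8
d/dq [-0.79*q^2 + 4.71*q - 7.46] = 4.71 - 1.58*q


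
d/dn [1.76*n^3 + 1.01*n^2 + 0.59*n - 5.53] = 5.28*n^2 + 2.02*n + 0.59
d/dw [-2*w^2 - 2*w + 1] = -4*w - 2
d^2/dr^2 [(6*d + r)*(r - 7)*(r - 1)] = 12*d + 6*r - 16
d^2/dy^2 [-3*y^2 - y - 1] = -6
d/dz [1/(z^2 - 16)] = -2*z/(z^2 - 16)^2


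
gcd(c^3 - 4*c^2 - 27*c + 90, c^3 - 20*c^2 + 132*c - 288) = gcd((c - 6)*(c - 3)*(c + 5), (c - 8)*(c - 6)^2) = c - 6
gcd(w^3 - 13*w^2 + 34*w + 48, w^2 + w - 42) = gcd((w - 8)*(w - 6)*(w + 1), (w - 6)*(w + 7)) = w - 6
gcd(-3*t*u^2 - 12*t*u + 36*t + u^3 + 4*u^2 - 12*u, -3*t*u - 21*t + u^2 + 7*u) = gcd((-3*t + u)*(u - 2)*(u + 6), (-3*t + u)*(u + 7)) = 3*t - u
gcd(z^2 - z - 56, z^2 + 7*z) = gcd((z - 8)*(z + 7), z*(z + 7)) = z + 7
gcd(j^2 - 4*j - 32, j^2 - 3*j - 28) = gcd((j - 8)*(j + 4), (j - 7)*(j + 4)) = j + 4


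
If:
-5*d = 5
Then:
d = -1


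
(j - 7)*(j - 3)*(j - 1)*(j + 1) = j^4 - 10*j^3 + 20*j^2 + 10*j - 21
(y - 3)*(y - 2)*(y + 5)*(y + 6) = y^4 + 6*y^3 - 19*y^2 - 84*y + 180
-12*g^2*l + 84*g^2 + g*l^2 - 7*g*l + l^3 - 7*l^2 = (-3*g + l)*(4*g + l)*(l - 7)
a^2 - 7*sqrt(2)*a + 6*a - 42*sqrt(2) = (a + 6)*(a - 7*sqrt(2))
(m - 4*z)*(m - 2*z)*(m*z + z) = m^3*z - 6*m^2*z^2 + m^2*z + 8*m*z^3 - 6*m*z^2 + 8*z^3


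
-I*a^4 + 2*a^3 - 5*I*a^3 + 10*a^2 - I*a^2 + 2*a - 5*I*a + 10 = (a + 5)*(a - I)*(a + 2*I)*(-I*a + 1)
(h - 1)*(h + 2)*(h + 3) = h^3 + 4*h^2 + h - 6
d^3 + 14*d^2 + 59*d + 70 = (d + 2)*(d + 5)*(d + 7)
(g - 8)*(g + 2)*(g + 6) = g^3 - 52*g - 96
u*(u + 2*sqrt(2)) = u^2 + 2*sqrt(2)*u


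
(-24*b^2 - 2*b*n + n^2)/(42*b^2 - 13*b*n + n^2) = (-4*b - n)/(7*b - n)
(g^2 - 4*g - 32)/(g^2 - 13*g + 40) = (g + 4)/(g - 5)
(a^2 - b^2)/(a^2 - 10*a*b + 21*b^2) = (a^2 - b^2)/(a^2 - 10*a*b + 21*b^2)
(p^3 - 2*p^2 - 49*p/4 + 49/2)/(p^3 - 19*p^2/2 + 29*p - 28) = (p + 7/2)/(p - 4)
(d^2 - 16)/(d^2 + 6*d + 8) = (d - 4)/(d + 2)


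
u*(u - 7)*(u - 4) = u^3 - 11*u^2 + 28*u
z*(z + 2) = z^2 + 2*z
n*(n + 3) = n^2 + 3*n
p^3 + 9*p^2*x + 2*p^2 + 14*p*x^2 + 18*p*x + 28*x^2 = (p + 2)*(p + 2*x)*(p + 7*x)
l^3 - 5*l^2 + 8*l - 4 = (l - 2)^2*(l - 1)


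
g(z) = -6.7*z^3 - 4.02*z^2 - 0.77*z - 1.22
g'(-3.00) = -157.55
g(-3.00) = 145.81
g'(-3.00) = -157.55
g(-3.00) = 145.81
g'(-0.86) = -8.72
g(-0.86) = 0.73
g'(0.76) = -18.49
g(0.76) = -7.07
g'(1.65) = -68.76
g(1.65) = -43.53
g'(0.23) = -3.68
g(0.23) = -1.69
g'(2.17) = -112.87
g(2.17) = -90.28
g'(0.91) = -24.73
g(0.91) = -10.30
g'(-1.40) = -28.91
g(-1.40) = 10.36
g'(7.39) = -1157.89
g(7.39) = -2930.46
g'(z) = -20.1*z^2 - 8.04*z - 0.77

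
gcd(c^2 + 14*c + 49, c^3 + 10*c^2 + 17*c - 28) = c + 7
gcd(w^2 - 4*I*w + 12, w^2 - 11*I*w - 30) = w - 6*I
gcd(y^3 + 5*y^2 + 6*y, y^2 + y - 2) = y + 2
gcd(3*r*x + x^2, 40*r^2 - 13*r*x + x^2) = 1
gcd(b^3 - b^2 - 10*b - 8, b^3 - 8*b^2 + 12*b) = 1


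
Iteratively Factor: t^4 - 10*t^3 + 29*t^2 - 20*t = (t - 4)*(t^3 - 6*t^2 + 5*t) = (t - 4)*(t - 1)*(t^2 - 5*t) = t*(t - 4)*(t - 1)*(t - 5)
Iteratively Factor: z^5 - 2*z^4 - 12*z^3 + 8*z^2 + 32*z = (z + 2)*(z^4 - 4*z^3 - 4*z^2 + 16*z) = z*(z + 2)*(z^3 - 4*z^2 - 4*z + 16) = z*(z - 4)*(z + 2)*(z^2 - 4) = z*(z - 4)*(z + 2)^2*(z - 2)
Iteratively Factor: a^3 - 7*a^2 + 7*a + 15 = (a - 5)*(a^2 - 2*a - 3) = (a - 5)*(a - 3)*(a + 1)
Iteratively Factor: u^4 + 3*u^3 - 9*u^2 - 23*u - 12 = (u - 3)*(u^3 + 6*u^2 + 9*u + 4) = (u - 3)*(u + 1)*(u^2 + 5*u + 4) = (u - 3)*(u + 1)*(u + 4)*(u + 1)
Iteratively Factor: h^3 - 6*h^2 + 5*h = (h - 1)*(h^2 - 5*h) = (h - 5)*(h - 1)*(h)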